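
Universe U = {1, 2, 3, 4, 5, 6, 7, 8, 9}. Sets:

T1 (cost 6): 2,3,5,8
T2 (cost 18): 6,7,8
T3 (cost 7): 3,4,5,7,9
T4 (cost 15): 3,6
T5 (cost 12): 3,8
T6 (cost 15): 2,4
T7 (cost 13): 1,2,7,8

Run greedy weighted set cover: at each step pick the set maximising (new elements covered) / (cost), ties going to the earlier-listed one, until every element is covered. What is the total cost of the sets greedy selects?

41

Pick 1: T3 adds 5 new (3, 4, 5, 7, 9) at cost 7 (ratio 5/7).
Pick 2: T1 adds 2 new (2, 8) at cost 6 (ratio 2/6).
Pick 3: T7 adds 1 new (1) at cost 13 (ratio 1/13).
Pick 4: T4 adds 1 new (6) at cost 15 (ratio 1/15).
Greedy total cost: 7 + 6 + 13 + 15 = 41. (The true optimum is 35, so greedy overshoots here.)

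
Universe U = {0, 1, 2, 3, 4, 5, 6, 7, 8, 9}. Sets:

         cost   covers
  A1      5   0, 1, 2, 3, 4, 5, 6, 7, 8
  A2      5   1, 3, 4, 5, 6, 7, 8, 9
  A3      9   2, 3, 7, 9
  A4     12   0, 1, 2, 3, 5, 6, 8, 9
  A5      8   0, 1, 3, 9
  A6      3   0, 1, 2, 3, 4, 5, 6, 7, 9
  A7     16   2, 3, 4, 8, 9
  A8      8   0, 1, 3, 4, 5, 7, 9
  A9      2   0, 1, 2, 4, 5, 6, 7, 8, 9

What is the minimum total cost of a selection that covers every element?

A6, A9 cover every element at cost 3 + 2 = 5.
Any cover uses at least 2 sets; among all covering selections none totals below 5.

5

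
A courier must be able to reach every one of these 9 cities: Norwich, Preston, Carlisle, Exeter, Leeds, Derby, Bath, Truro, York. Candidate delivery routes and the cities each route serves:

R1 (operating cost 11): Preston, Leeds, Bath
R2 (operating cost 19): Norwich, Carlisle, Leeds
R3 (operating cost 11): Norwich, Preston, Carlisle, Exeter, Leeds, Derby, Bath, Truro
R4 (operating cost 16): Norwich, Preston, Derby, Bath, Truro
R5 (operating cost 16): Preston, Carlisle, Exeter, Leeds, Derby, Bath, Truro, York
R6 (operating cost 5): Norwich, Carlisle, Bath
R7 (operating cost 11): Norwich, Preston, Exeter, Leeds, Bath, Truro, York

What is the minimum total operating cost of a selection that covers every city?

21

R5, R6 cover every city at operating cost 16 + 5 = 21.
Any cover uses at least 2 routes; among all covering selections none totals below 21.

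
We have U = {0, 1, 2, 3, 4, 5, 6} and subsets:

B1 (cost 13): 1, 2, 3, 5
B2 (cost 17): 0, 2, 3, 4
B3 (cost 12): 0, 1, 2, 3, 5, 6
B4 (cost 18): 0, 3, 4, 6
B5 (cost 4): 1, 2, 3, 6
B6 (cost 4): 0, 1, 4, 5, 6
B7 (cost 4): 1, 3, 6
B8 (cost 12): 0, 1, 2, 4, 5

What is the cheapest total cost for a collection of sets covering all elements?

B5, B6 cover every element at cost 4 + 4 = 8.
Any cover uses at least 2 sets; among all covering selections none totals below 8.

8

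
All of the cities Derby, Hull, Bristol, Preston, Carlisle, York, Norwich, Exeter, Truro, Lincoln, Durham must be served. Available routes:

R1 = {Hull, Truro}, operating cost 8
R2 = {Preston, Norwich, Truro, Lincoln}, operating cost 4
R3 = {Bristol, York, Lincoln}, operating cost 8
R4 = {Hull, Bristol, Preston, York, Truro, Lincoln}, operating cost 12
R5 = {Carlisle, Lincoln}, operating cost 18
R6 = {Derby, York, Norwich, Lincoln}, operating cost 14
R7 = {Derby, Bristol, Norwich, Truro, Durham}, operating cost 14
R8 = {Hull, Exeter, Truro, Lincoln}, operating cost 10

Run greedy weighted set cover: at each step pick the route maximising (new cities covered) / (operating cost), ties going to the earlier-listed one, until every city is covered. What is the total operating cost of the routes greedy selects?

54

Pick 1: R2 adds 4 new (Preston, Norwich, Truro, Lincoln) at operating cost 4 (ratio 4/4).
Pick 2: R3 adds 2 new (Bristol, York) at operating cost 8 (ratio 2/8).
Pick 3: R8 adds 2 new (Hull, Exeter) at operating cost 10 (ratio 2/10).
Pick 4: R7 adds 2 new (Derby, Durham) at operating cost 14 (ratio 2/14).
Pick 5: R5 adds 1 new (Carlisle) at operating cost 18 (ratio 1/18).
Greedy total operating cost: 4 + 8 + 10 + 14 + 18 = 54.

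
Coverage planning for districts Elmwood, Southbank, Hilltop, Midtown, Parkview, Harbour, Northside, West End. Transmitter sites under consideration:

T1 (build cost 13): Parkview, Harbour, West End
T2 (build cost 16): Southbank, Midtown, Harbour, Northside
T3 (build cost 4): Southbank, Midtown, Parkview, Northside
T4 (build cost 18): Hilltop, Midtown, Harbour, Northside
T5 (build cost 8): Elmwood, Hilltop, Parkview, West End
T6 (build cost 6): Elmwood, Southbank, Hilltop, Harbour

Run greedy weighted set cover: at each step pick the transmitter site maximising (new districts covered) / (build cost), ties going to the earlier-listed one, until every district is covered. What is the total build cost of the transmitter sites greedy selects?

18

Pick 1: T3 adds 4 new (Southbank, Midtown, Parkview, Northside) at build cost 4 (ratio 4/4).
Pick 2: T6 adds 3 new (Elmwood, Hilltop, Harbour) at build cost 6 (ratio 3/6).
Pick 3: T5 adds 1 new (West End) at build cost 8 (ratio 1/8).
Greedy total build cost: 4 + 6 + 8 = 18.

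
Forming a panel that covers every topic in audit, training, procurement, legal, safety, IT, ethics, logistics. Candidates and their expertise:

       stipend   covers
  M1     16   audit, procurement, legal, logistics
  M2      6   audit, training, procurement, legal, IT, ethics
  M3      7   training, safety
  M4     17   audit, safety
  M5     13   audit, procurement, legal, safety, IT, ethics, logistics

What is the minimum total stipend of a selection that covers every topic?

19

M2, M5 cover every topic at stipend 6 + 13 = 19.
Any cover uses at least 2 members; among all covering selections none totals below 19.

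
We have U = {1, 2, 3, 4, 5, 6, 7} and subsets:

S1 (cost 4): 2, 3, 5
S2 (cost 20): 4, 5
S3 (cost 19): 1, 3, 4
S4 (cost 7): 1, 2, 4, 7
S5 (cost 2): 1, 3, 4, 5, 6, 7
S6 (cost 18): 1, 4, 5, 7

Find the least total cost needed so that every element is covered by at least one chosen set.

S1, S5 cover every element at cost 4 + 2 = 6.
Any cover uses at least 2 sets; among all covering selections none totals below 6.

6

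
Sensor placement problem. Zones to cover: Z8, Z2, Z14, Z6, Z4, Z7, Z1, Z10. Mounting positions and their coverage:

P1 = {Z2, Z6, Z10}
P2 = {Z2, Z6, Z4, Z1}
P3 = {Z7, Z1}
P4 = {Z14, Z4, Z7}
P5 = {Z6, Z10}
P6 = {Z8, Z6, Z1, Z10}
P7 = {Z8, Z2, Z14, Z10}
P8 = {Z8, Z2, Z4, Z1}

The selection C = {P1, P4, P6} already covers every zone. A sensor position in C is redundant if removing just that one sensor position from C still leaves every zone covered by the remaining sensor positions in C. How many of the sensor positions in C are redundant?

Drop P1: Z2 uncovered — not redundant.
Drop P4: Z14, Z4, Z7 uncovered — not redundant.
Drop P6: Z8, Z1 uncovered — not redundant.
None of the sensor positions in C is redundant.

0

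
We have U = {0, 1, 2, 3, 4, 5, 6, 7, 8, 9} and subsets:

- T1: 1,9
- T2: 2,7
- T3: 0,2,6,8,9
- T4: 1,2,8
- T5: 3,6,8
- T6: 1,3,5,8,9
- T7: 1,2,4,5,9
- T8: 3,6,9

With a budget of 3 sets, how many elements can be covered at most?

9

Choosing T2, T3, T6 covers {0, 1, 2, 3, 5, 6, 7, 8, 9} — 9 elements.
No choice of 3 sets does better; here 4 is left uncovered.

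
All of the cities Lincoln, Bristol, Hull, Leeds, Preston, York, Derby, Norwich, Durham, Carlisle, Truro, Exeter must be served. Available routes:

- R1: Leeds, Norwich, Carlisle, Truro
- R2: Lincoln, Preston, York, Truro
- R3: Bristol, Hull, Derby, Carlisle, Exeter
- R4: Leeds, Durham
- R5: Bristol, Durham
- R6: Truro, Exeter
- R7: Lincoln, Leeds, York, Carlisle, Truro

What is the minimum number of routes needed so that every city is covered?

4

R1, R2, R3, R4 together cover {Lincoln, Bristol, Hull, Leeds, Preston, York, Derby, Norwich, Durham, Carlisle, Truro, Exeter} — every city.
No 3 of the 7 routes cover everything (all 35 triples fall short), so 4 is minimum.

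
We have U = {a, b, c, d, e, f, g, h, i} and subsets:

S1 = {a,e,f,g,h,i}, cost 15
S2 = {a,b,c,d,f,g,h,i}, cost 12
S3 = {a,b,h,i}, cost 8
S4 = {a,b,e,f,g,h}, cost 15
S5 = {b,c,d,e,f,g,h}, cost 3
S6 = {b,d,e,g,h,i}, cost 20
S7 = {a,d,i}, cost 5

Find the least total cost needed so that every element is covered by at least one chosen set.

S5, S7 cover every element at cost 3 + 5 = 8.
Any cover uses at least 2 sets; among all covering selections none totals below 8.

8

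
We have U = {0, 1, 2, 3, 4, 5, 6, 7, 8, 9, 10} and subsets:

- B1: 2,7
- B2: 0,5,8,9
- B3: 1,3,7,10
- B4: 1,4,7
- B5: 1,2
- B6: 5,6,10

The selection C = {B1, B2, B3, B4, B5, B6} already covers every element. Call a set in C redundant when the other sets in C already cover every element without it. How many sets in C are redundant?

Drop B1: the rest still cover every element — redundant.
Drop B2: 0, 8, 9 uncovered — not redundant.
Drop B3: 3 uncovered — not redundant.
Drop B4: 4 uncovered — not redundant.
Drop B5: the rest still cover every element — redundant.
Drop B6: 6 uncovered — not redundant.
2 redundant: B1, B5.

2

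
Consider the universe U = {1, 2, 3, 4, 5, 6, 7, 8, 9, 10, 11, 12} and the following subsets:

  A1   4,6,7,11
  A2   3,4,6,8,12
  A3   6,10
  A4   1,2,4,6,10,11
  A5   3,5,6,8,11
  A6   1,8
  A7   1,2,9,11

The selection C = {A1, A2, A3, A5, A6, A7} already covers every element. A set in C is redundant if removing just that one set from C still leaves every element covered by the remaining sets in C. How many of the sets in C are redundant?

Drop A1: 7 uncovered — not redundant.
Drop A2: 12 uncovered — not redundant.
Drop A3: 10 uncovered — not redundant.
Drop A5: 5 uncovered — not redundant.
Drop A6: the rest still cover every element — redundant.
Drop A7: 2, 9 uncovered — not redundant.
1 redundant: A6.

1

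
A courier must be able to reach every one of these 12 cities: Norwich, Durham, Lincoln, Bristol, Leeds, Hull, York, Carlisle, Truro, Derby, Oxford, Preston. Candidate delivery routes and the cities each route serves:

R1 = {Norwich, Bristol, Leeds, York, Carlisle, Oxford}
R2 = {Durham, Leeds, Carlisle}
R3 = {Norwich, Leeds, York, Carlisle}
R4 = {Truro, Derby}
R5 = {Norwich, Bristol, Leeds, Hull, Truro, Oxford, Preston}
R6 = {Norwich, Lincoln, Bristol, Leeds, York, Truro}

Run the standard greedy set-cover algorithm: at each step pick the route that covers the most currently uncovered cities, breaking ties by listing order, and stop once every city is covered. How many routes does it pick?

Pick 1: R5 covers 7 new cities (Norwich, Bristol, Leeds, Hull, Truro, Oxford, Preston).
Pick 2: R1 covers 2 new cities (York, Carlisle).
Pick 3: R2 covers 1 new cities (Durham).
Pick 4: R4 covers 1 new cities (Derby).
Pick 5: R6 covers 1 new cities (Lincoln).
Greedy uses 5 routes. (The true minimum is 4.)

5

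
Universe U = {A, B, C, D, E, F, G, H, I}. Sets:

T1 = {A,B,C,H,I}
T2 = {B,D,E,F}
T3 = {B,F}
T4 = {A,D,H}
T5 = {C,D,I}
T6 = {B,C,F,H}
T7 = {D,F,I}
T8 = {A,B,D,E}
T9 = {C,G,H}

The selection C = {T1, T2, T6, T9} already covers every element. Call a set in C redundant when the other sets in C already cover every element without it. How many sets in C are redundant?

Drop T1: A, I uncovered — not redundant.
Drop T2: D, E uncovered — not redundant.
Drop T6: the rest still cover every element — redundant.
Drop T9: G uncovered — not redundant.
1 redundant: T6.

1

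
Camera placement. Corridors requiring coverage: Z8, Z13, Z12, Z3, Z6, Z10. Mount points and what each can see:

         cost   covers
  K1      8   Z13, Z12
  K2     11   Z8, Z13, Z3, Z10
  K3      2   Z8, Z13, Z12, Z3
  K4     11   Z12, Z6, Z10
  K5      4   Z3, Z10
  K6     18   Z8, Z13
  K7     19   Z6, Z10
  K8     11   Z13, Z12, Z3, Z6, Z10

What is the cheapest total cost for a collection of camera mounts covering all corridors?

K3, K4 cover every corridor at cost 2 + 11 = 13.
Any cover uses at least 2 camera mounts; among all covering selections none totals below 13.
Greedy by coverage-per-cost would pick K3, K5, K4 for 17 — worse than the optimum 13.

13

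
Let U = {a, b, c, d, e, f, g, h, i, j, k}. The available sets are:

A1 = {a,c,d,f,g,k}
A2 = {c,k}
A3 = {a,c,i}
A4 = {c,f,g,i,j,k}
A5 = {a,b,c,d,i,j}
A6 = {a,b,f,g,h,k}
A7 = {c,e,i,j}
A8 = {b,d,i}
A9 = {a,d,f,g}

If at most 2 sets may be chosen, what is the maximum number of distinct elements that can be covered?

Choosing A5, A6 covers {a, b, c, d, f, g, h, i, j, k} — 10 elements.
No choice of 2 sets does better; here e is left uncovered.

10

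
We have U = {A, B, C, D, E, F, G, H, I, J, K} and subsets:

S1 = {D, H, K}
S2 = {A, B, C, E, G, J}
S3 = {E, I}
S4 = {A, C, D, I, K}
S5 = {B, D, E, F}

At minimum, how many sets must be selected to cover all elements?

4

S1, S2, S3, S5 together cover {A, B, C, D, E, F, G, H, I, J, K} — every element.
No 3 of the 5 sets cover everything (all 10 triples fall short), so 4 is minimum.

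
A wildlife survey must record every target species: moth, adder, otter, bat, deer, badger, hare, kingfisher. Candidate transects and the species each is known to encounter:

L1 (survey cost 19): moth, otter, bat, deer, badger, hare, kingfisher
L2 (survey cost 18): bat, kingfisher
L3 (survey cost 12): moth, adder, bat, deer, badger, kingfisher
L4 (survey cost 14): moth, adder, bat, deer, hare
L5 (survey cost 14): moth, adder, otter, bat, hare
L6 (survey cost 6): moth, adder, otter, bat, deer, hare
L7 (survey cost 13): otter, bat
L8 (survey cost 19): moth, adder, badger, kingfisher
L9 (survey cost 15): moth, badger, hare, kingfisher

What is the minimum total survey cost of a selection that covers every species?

18

L3, L6 cover every species at survey cost 12 + 6 = 18.
Any cover uses at least 2 transects; among all covering selections none totals below 18.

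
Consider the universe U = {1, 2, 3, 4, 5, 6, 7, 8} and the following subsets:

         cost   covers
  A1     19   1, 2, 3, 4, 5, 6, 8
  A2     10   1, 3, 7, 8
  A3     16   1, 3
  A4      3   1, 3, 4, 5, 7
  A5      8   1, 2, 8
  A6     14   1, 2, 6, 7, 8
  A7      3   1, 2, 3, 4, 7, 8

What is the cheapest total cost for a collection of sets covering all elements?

17

A4, A6 cover every element at cost 3 + 14 = 17.
Any cover uses at least 2 sets; among all covering selections none totals below 17.
Greedy by coverage-per-cost would pick A7, A4, A6 for 20 — worse than the optimum 17.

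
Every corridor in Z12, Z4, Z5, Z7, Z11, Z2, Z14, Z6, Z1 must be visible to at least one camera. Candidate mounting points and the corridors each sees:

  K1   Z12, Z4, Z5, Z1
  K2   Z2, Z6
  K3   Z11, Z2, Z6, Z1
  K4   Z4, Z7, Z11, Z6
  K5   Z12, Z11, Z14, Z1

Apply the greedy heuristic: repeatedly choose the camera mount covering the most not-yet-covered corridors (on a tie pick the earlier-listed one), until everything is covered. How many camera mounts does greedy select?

Pick 1: K1 covers 4 new corridors (Z12, Z4, Z5, Z1).
Pick 2: K3 covers 3 new corridors (Z11, Z2, Z6).
Pick 3: K4 covers 1 new corridors (Z7).
Pick 4: K5 covers 1 new corridors (Z14).
Greedy uses 4 camera mounts.

4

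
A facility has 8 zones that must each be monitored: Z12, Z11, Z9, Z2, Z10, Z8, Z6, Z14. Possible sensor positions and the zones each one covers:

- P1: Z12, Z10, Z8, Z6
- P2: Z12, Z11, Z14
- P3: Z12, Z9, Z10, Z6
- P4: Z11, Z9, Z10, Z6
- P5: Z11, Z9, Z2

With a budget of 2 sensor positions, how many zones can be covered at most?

Choosing P1, P5 covers {Z12, Z11, Z9, Z2, Z10, Z8, Z6} — 7 zones.
No choice of 2 sensor positions does better; here Z14 is left uncovered.

7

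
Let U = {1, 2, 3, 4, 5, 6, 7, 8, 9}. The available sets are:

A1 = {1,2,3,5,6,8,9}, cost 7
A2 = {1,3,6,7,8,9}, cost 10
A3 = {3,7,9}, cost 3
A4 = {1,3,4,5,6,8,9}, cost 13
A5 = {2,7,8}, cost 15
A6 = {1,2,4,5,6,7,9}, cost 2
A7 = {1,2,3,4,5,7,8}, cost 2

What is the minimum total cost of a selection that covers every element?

4

A6, A7 cover every element at cost 2 + 2 = 4.
Any cover uses at least 2 sets; among all covering selections none totals below 4.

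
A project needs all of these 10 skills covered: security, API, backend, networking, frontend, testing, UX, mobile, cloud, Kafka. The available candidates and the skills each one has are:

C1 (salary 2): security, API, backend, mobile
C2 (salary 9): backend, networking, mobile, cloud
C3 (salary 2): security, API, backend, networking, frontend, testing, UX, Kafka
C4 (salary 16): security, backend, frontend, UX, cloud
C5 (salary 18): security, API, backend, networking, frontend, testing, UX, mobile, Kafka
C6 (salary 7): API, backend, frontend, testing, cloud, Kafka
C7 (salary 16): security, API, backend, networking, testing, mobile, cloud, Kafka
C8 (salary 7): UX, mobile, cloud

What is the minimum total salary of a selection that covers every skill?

9

C3, C8 cover every skill at salary 2 + 7 = 9.
Any cover uses at least 2 candidates; among all covering selections none totals below 9.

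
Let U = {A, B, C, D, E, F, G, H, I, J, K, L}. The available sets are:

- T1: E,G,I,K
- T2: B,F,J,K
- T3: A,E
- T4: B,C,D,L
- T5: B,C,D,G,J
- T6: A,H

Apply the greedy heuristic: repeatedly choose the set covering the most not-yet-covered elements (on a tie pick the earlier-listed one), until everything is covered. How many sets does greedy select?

5

Pick 1: T5 covers 5 new elements (B, C, D, G, J).
Pick 2: T1 covers 3 new elements (E, I, K).
Pick 3: T6 covers 2 new elements (A, H).
Pick 4: T2 covers 1 new elements (F).
Pick 5: T4 covers 1 new elements (L).
Greedy uses 5 sets. (The true minimum is 4.)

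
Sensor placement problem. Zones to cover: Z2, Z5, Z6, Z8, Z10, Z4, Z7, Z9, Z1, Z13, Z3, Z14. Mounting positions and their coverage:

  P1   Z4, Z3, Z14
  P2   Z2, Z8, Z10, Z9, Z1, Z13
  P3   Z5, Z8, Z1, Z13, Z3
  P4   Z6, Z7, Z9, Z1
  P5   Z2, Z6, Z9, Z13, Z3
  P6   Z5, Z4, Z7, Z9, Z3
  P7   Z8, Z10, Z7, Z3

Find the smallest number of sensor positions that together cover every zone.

4

P1, P2, P3, P4 together cover {Z2, Z5, Z6, Z8, Z10, Z4, Z7, Z9, Z1, Z13, Z3, Z14} — every zone.
No 3 of the 7 sensor positions cover everything (all 35 triples fall short), so 4 is minimum.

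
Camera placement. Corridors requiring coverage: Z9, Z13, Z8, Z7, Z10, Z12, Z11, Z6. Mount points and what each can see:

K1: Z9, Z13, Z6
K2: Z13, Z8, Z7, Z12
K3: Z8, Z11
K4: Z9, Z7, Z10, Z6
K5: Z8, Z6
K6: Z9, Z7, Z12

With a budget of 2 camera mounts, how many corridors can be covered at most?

Choosing K2, K4 covers {Z9, Z13, Z8, Z7, Z10, Z12, Z6} — 7 corridors.
No choice of 2 camera mounts does better; here Z11 is left uncovered.

7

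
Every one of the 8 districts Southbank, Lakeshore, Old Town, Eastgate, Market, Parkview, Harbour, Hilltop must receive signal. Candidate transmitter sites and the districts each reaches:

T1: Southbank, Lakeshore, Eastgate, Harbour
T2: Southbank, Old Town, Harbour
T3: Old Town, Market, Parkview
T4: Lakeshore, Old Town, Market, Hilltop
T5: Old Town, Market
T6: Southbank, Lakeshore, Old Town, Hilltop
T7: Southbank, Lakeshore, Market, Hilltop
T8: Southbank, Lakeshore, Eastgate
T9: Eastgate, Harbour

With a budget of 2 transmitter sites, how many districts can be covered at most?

Choosing T1, T3 covers {Southbank, Lakeshore, Old Town, Eastgate, Market, Parkview, Harbour} — 7 districts.
No choice of 2 transmitter sites does better; here Hilltop is left uncovered.

7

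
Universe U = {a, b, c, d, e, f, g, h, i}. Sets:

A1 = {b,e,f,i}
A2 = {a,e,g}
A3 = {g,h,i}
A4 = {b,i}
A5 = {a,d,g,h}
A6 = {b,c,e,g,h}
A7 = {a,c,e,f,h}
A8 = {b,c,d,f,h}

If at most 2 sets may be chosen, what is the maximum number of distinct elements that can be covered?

8

Choosing A1, A5 covers {a, b, d, e, f, g, h, i} — 8 elements.
No choice of 2 sets does better; here c is left uncovered.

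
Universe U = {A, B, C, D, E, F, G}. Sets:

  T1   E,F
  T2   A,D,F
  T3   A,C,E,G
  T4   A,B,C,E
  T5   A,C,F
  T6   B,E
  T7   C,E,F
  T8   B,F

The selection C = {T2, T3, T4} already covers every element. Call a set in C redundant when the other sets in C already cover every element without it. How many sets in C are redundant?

0

Drop T2: D, F uncovered — not redundant.
Drop T3: G uncovered — not redundant.
Drop T4: B uncovered — not redundant.
None of the sets in C is redundant.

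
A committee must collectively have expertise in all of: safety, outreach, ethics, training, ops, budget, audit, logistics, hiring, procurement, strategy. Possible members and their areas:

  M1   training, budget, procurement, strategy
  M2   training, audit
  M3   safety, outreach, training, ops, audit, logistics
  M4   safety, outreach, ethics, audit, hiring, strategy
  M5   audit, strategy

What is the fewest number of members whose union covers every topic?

3

M1, M3, M4 together cover {safety, outreach, ethics, training, ops, budget, audit, logistics, hiring, procurement, strategy} — every topic.
No 2 of the 5 members cover everything (all 10 pairs fall short), so 3 is minimum.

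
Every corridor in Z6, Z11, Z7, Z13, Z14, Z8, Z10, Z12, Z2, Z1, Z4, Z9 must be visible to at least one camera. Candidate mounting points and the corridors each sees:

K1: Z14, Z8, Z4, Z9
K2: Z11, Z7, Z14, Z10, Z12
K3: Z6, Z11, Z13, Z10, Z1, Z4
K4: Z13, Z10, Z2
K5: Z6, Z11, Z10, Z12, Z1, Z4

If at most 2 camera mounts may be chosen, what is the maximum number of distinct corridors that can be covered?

9

Choosing K1, K3 covers {Z6, Z11, Z13, Z14, Z8, Z10, Z1, Z4, Z9} — 9 corridors.
No choice of 2 camera mounts does better; here Z7, Z12, Z2 are left uncovered.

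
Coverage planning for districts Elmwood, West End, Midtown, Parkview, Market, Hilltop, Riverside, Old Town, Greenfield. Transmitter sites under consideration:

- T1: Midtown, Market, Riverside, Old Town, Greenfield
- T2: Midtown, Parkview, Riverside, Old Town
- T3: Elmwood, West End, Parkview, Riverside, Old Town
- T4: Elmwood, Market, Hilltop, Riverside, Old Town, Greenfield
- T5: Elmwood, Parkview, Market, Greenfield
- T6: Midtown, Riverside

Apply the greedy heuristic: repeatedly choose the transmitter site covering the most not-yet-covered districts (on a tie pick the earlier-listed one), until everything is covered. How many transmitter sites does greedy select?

Pick 1: T4 covers 6 new districts (Elmwood, Market, Hilltop, Riverside, Old Town, Greenfield).
Pick 2: T2 covers 2 new districts (Midtown, Parkview).
Pick 3: T3 covers 1 new districts (West End).
Greedy uses 3 transmitter sites.

3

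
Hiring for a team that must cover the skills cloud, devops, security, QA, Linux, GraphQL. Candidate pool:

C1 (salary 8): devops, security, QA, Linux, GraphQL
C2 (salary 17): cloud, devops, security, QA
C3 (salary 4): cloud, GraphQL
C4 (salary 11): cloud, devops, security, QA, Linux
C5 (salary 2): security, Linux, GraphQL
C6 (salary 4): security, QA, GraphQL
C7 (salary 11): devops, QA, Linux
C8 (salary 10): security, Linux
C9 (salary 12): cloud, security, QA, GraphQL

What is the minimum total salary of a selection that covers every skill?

C1, C3 cover every skill at salary 8 + 4 = 12.
Any cover uses at least 2 candidates; among all covering selections none totals below 12.
Greedy by coverage-per-salary would pick C5, C4 for 13 — worse than the optimum 12.

12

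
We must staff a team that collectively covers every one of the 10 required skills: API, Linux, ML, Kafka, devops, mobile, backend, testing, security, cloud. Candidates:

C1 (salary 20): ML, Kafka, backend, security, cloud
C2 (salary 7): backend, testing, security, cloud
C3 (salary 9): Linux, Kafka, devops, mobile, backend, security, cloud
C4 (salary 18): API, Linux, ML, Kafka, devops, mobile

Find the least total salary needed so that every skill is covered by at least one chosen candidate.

25

C2, C4 cover every skill at salary 7 + 18 = 25.
Any cover uses at least 2 candidates; among all covering selections none totals below 25.
Greedy by coverage-per-salary would pick C3, C2, C4 for 34 — worse than the optimum 25.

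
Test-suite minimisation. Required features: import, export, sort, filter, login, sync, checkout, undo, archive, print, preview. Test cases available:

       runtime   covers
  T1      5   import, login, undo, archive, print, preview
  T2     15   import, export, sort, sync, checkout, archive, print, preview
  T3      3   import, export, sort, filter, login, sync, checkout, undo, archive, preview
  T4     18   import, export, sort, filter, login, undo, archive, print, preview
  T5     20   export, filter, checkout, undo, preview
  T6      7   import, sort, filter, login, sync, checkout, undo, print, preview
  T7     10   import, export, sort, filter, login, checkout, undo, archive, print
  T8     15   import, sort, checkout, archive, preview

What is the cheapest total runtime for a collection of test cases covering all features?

T1, T3 cover every feature at runtime 5 + 3 = 8.
Any cover uses at least 2 test cases; among all covering selections none totals below 8.

8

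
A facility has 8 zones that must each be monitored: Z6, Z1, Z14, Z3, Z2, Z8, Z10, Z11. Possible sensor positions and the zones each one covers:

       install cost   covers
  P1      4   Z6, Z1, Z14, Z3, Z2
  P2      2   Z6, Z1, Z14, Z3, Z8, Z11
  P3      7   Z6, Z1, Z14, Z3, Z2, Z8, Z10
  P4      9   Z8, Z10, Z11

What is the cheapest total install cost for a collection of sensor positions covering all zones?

P2, P3 cover every zone at install cost 2 + 7 = 9.
Any cover uses at least 2 sensor positions; among all covering selections none totals below 9.

9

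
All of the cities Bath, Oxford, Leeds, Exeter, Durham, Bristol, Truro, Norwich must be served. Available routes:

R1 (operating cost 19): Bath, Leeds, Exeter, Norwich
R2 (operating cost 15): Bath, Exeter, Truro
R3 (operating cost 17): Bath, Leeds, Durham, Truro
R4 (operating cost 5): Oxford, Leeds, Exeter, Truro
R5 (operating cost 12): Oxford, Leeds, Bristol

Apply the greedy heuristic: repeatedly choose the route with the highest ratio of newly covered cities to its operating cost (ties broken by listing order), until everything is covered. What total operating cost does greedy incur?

53

Pick 1: R4 adds 4 new (Oxford, Leeds, Exeter, Truro) at operating cost 5 (ratio 4/5).
Pick 2: R3 adds 2 new (Bath, Durham) at operating cost 17 (ratio 2/17).
Pick 3: R5 adds 1 new (Bristol) at operating cost 12 (ratio 1/12).
Pick 4: R1 adds 1 new (Norwich) at operating cost 19 (ratio 1/19).
Greedy total operating cost: 5 + 17 + 12 + 19 = 53. (The true optimum is 48, so greedy overshoots here.)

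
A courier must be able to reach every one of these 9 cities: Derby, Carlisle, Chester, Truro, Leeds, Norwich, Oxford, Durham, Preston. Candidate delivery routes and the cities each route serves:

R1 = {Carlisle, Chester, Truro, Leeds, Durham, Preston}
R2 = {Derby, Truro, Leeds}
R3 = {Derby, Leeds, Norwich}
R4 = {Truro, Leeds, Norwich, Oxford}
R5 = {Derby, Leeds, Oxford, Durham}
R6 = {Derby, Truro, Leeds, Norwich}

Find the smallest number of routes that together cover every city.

3

R1, R2, R4 together cover {Derby, Carlisle, Chester, Truro, Leeds, Norwich, Oxford, Durham, Preston} — every city.
No 2 of the 6 routes cover everything (all 15 pairs fall short), so 3 is minimum.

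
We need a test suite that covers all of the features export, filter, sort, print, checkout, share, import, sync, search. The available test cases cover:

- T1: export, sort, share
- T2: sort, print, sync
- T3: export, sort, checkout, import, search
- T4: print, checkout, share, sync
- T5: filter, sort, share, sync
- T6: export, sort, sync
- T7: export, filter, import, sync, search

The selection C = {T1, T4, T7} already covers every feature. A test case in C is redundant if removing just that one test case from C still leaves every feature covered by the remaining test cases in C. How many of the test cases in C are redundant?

Drop T1: sort uncovered — not redundant.
Drop T4: print, checkout uncovered — not redundant.
Drop T7: filter, import, search uncovered — not redundant.
None of the test cases in C is redundant.

0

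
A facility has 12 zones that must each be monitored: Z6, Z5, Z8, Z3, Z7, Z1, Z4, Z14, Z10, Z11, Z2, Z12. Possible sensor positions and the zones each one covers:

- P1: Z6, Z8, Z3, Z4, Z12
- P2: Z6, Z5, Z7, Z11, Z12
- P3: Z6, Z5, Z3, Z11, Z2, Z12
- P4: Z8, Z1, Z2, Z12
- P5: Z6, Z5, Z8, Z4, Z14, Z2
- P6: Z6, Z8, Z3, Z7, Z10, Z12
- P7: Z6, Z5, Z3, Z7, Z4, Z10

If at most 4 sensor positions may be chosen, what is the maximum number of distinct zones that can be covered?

12

Choosing P2, P4, P5, P6 covers {Z6, Z5, Z8, Z3, Z7, Z1, Z4, Z14, Z10, Z11, Z2, Z12} — 12 zones.
That is all 12 zones.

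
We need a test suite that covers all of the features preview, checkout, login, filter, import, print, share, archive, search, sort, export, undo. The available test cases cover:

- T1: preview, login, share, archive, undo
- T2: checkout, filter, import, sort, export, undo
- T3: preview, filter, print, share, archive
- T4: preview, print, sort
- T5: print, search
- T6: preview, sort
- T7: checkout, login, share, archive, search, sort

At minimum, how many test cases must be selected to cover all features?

3

T1, T2, T5 together cover {preview, checkout, login, filter, import, print, share, archive, search, sort, export, undo} — every feature.
No 2 of the 7 test cases cover everything (all 21 pairs fall short), so 3 is minimum.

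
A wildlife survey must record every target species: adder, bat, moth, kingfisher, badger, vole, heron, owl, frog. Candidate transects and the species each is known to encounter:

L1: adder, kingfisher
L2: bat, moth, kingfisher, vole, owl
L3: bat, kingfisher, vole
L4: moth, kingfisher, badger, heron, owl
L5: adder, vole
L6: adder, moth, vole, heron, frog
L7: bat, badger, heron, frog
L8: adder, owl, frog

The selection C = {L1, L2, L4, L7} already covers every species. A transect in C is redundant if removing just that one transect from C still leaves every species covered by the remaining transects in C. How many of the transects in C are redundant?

1

Drop L1: adder uncovered — not redundant.
Drop L2: vole uncovered — not redundant.
Drop L4: the rest still cover every species — redundant.
Drop L7: frog uncovered — not redundant.
1 redundant: L4.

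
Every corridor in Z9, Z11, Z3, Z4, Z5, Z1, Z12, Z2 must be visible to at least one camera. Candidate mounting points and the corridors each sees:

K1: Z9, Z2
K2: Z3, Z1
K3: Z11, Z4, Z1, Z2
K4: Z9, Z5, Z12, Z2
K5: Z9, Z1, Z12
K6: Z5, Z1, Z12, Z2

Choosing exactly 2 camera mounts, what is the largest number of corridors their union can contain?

7

Choosing K3, K4 covers {Z9, Z11, Z4, Z5, Z1, Z12, Z2} — 7 corridors.
No choice of 2 camera mounts does better; here Z3 is left uncovered.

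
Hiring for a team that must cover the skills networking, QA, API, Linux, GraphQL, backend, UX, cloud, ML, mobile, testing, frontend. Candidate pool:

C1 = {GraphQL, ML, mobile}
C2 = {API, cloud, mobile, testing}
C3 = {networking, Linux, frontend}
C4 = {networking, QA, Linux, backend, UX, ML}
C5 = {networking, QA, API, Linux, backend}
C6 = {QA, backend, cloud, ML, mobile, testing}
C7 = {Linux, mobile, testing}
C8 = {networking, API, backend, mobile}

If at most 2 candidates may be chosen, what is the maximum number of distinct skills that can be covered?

Choosing C2, C4 covers {networking, QA, API, Linux, backend, UX, cloud, ML, mobile, testing} — 10 skills.
No choice of 2 candidates does better; here GraphQL, frontend are left uncovered.

10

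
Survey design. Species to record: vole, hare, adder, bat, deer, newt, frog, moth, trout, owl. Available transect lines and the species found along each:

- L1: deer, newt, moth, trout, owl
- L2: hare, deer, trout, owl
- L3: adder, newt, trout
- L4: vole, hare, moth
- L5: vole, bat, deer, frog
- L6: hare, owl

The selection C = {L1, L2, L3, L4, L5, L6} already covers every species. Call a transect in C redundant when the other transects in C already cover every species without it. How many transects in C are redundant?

4

Drop L1: the rest still cover every species — redundant.
Drop L2: the rest still cover every species — redundant.
Drop L3: adder uncovered — not redundant.
Drop L4: the rest still cover every species — redundant.
Drop L5: bat, frog uncovered — not redundant.
Drop L6: the rest still cover every species — redundant.
4 redundant: L1, L2, L4, L6.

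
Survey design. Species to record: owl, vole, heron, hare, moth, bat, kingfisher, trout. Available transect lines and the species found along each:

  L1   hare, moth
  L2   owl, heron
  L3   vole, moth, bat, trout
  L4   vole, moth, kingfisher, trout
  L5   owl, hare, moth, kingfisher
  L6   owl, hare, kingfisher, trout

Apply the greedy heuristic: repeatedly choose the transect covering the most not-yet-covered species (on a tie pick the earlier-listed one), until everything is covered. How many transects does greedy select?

3

Pick 1: L3 covers 4 new species (vole, moth, bat, trout).
Pick 2: L5 covers 3 new species (owl, hare, kingfisher).
Pick 3: L2 covers 1 new species (heron).
Greedy uses 3 transects.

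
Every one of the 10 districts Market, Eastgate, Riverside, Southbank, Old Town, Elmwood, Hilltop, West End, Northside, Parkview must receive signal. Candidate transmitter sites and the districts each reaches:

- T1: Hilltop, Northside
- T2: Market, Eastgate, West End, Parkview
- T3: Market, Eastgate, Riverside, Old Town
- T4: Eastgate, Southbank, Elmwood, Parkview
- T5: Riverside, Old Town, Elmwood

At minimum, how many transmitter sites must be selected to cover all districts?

4

T1, T2, T3, T4 together cover {Market, Eastgate, Riverside, Southbank, Old Town, Elmwood, Hilltop, West End, Northside, Parkview} — every district.
No 3 of the 5 transmitter sites cover everything (all 10 triples fall short), so 4 is minimum.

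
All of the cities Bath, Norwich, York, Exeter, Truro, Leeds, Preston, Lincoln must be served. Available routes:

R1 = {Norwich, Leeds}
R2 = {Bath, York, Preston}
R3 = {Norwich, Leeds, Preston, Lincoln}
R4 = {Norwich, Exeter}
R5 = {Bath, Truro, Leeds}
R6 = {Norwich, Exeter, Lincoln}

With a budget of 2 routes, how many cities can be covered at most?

Choosing R2, R3 covers {Bath, Norwich, York, Leeds, Preston, Lincoln} — 6 cities.
No choice of 2 routes does better; here Exeter, Truro are left uncovered.

6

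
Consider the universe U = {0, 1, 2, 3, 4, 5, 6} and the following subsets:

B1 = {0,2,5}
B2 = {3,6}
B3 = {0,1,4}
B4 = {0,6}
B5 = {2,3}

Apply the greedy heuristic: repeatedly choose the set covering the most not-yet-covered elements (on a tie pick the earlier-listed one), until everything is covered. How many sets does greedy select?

Pick 1: B1 covers 3 new elements (0, 2, 5).
Pick 2: B2 covers 2 new elements (3, 6).
Pick 3: B3 covers 2 new elements (1, 4).
Greedy uses 3 sets.

3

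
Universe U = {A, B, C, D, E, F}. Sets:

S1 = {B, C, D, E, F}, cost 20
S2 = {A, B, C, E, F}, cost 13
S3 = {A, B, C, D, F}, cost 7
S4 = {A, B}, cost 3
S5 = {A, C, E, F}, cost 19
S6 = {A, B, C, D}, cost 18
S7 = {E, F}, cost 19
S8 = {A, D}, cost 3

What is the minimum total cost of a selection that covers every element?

16

S2, S8 cover every element at cost 13 + 3 = 16.
Any cover uses at least 2 sets; among all covering selections none totals below 16.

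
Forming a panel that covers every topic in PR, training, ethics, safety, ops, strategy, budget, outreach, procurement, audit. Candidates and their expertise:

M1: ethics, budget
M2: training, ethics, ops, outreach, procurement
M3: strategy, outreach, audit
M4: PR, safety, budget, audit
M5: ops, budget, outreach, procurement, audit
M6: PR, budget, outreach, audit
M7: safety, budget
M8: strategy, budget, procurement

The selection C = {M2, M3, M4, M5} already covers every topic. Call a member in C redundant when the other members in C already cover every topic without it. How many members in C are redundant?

1

Drop M2: training, ethics uncovered — not redundant.
Drop M3: strategy uncovered — not redundant.
Drop M4: PR, safety uncovered — not redundant.
Drop M5: the rest still cover every topic — redundant.
1 redundant: M5.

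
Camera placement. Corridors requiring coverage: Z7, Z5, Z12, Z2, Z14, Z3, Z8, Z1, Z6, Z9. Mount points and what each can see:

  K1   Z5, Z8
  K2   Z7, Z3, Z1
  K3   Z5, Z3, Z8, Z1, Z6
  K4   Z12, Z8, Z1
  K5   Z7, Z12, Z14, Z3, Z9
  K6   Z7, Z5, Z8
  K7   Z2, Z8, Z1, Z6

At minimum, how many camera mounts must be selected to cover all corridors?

3

K1, K5, K7 together cover {Z7, Z5, Z12, Z2, Z14, Z3, Z8, Z1, Z6, Z9} — every corridor.
No 2 of the 7 camera mounts cover everything (all 21 pairs fall short), so 3 is minimum.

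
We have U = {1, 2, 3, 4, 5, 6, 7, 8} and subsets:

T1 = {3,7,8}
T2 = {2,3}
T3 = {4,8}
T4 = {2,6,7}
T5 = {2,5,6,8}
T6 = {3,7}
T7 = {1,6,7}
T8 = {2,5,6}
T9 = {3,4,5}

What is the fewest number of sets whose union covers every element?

3

T5, T7, T9 together cover {1, 2, 3, 4, 5, 6, 7, 8} — every element.
No 2 of the 9 sets cover everything (all 36 pairs fall short), so 3 is minimum.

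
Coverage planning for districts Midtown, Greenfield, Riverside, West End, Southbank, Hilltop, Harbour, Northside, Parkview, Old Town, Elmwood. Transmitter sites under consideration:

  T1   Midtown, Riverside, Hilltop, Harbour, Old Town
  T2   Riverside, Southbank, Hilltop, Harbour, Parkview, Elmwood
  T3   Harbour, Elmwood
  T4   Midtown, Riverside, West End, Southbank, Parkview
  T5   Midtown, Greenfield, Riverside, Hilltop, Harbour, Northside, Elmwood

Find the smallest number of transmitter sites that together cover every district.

3

T1, T4, T5 together cover {Midtown, Greenfield, Riverside, West End, Southbank, Hilltop, Harbour, Northside, Parkview, Old Town, Elmwood} — every district.
No 2 of the 5 transmitter sites cover everything (all 10 pairs fall short), so 3 is minimum.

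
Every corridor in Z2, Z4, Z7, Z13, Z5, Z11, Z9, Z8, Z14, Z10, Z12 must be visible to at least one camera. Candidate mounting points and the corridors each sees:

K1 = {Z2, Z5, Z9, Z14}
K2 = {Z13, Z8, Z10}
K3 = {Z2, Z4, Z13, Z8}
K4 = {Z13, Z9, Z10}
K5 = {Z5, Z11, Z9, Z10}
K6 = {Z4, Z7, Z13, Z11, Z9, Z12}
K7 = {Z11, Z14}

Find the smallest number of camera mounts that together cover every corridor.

K1, K2, K6 together cover {Z2, Z4, Z7, Z13, Z5, Z11, Z9, Z8, Z14, Z10, Z12} — every corridor.
No 2 of the 7 camera mounts cover everything (all 21 pairs fall short), so 3 is minimum.

3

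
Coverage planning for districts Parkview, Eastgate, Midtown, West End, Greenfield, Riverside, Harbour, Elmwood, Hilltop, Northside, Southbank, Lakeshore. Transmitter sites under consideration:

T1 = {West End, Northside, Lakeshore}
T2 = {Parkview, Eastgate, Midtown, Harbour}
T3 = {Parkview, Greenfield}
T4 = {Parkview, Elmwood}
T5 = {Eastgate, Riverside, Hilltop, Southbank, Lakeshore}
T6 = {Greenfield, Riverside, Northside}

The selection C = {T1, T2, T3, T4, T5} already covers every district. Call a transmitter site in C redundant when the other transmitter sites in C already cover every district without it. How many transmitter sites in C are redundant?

0

Drop T1: West End, Northside uncovered — not redundant.
Drop T2: Midtown, Harbour uncovered — not redundant.
Drop T3: Greenfield uncovered — not redundant.
Drop T4: Elmwood uncovered — not redundant.
Drop T5: Riverside, Hilltop, Southbank uncovered — not redundant.
None of the transmitter sites in C is redundant.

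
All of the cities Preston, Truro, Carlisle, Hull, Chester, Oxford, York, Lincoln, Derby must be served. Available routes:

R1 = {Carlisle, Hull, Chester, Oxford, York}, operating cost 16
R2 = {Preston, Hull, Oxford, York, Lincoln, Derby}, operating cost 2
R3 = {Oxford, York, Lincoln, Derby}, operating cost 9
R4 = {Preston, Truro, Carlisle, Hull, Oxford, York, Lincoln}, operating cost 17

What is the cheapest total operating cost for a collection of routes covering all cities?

R1, R2, R4 cover every city at operating cost 16 + 2 + 17 = 35.
Any cover uses at least 3 routes; among all covering selections none totals below 35.

35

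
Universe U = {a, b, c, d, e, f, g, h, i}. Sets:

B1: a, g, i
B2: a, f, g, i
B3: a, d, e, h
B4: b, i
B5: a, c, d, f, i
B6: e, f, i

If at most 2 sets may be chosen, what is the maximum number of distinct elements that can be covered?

Choosing B2, B3 covers {a, d, e, f, g, h, i} — 7 elements.
No choice of 2 sets does better; here b, c are left uncovered.

7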